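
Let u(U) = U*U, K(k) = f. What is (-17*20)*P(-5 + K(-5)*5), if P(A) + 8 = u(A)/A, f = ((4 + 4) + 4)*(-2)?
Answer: 45220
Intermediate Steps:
f = -24 (f = (8 + 4)*(-2) = 12*(-2) = -24)
K(k) = -24
u(U) = U²
P(A) = -8 + A (P(A) = -8 + A²/A = -8 + A)
(-17*20)*P(-5 + K(-5)*5) = (-17*20)*(-8 + (-5 - 24*5)) = -340*(-8 + (-5 - 120)) = -340*(-8 - 125) = -340*(-133) = 45220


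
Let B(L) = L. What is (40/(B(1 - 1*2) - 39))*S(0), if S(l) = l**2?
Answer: 0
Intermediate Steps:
(40/(B(1 - 1*2) - 39))*S(0) = (40/((1 - 1*2) - 39))*0**2 = (40/((1 - 2) - 39))*0 = (40/(-1 - 39))*0 = (40/(-40))*0 = (40*(-1/40))*0 = -1*0 = 0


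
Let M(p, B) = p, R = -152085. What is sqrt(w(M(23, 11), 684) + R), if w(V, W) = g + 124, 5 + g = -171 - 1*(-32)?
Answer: I*sqrt(152105) ≈ 390.01*I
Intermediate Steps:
g = -144 (g = -5 + (-171 - 1*(-32)) = -5 + (-171 + 32) = -5 - 139 = -144)
w(V, W) = -20 (w(V, W) = -144 + 124 = -20)
sqrt(w(M(23, 11), 684) + R) = sqrt(-20 - 152085) = sqrt(-152105) = I*sqrt(152105)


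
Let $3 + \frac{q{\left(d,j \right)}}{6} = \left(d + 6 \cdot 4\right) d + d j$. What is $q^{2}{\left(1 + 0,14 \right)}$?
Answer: $46656$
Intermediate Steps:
$q{\left(d,j \right)} = -18 + 6 d j + 6 d \left(24 + d\right)$ ($q{\left(d,j \right)} = -18 + 6 \left(\left(d + 6 \cdot 4\right) d + d j\right) = -18 + 6 \left(\left(d + 24\right) d + d j\right) = -18 + 6 \left(\left(24 + d\right) d + d j\right) = -18 + 6 \left(d \left(24 + d\right) + d j\right) = -18 + 6 \left(d j + d \left(24 + d\right)\right) = -18 + \left(6 d j + 6 d \left(24 + d\right)\right) = -18 + 6 d j + 6 d \left(24 + d\right)$)
$q^{2}{\left(1 + 0,14 \right)} = \left(-18 + 6 \left(1 + 0\right)^{2} + 144 \left(1 + 0\right) + 6 \left(1 + 0\right) 14\right)^{2} = \left(-18 + 6 \cdot 1^{2} + 144 \cdot 1 + 6 \cdot 1 \cdot 14\right)^{2} = \left(-18 + 6 \cdot 1 + 144 + 84\right)^{2} = \left(-18 + 6 + 144 + 84\right)^{2} = 216^{2} = 46656$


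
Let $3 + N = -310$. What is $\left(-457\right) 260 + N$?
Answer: $-119133$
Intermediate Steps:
$N = -313$ ($N = -3 - 310 = -313$)
$\left(-457\right) 260 + N = \left(-457\right) 260 - 313 = -118820 - 313 = -119133$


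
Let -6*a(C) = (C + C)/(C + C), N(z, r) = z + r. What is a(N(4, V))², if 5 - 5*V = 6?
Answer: 1/36 ≈ 0.027778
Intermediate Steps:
V = -⅕ (V = 1 - ⅕*6 = 1 - 6/5 = -⅕ ≈ -0.20000)
N(z, r) = r + z
a(C) = -⅙ (a(C) = -(C + C)/(6*(C + C)) = -2*C/(6*(2*C)) = -2*C*1/(2*C)/6 = -⅙*1 = -⅙)
a(N(4, V))² = (-⅙)² = 1/36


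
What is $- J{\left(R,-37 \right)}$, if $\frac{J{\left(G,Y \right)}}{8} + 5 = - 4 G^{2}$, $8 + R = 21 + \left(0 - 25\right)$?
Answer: $4648$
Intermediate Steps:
$R = -12$ ($R = -8 + \left(21 + \left(0 - 25\right)\right) = -8 + \left(21 - 25\right) = -8 - 4 = -12$)
$J{\left(G,Y \right)} = -40 - 32 G^{2}$ ($J{\left(G,Y \right)} = -40 + 8 \left(- 4 G^{2}\right) = -40 - 32 G^{2}$)
$- J{\left(R,-37 \right)} = - (-40 - 32 \left(-12\right)^{2}) = - (-40 - 4608) = \left(-1\right) \left(-4648\right) = 4648$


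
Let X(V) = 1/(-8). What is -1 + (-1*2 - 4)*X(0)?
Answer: -¼ ≈ -0.25000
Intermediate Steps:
X(V) = -⅛
-1 + (-1*2 - 4)*X(0) = -1 + (-1*2 - 4)*(-⅛) = -1 + (-2 - 4)*(-⅛) = -1 - 6*(-⅛) = -1 + ¾ = -¼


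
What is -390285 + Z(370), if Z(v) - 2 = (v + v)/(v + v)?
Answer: -390282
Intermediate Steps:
Z(v) = 3 (Z(v) = 2 + (v + v)/(v + v) = 2 + (2*v)/((2*v)) = 2 + (2*v)*(1/(2*v)) = 2 + 1 = 3)
-390285 + Z(370) = -390285 + 3 = -390282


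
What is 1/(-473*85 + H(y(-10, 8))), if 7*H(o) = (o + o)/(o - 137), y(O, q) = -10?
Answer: -1029/41370925 ≈ -2.4873e-5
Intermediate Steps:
H(o) = 2*o/(7*(-137 + o)) (H(o) = ((o + o)/(o - 137))/7 = ((2*o)/(-137 + o))/7 = (2*o/(-137 + o))/7 = 2*o/(7*(-137 + o)))
1/(-473*85 + H(y(-10, 8))) = 1/(-473*85 + (2/7)*(-10)/(-137 - 10)) = 1/(-40205 + (2/7)*(-10)/(-147)) = 1/(-40205 + (2/7)*(-10)*(-1/147)) = 1/(-40205 + 20/1029) = 1/(-41370925/1029) = -1029/41370925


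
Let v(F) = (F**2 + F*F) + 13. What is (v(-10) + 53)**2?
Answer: 70756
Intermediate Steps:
v(F) = 13 + 2*F**2 (v(F) = (F**2 + F**2) + 13 = 2*F**2 + 13 = 13 + 2*F**2)
(v(-10) + 53)**2 = ((13 + 2*(-10)**2) + 53)**2 = ((13 + 2*100) + 53)**2 = ((13 + 200) + 53)**2 = (213 + 53)**2 = 266**2 = 70756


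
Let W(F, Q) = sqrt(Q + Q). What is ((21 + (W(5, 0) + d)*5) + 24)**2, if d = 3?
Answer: 3600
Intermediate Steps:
W(F, Q) = sqrt(2)*sqrt(Q) (W(F, Q) = sqrt(2*Q) = sqrt(2)*sqrt(Q))
((21 + (W(5, 0) + d)*5) + 24)**2 = ((21 + (sqrt(2)*sqrt(0) + 3)*5) + 24)**2 = ((21 + (sqrt(2)*0 + 3)*5) + 24)**2 = ((21 + (0 + 3)*5) + 24)**2 = ((21 + 3*5) + 24)**2 = ((21 + 15) + 24)**2 = (36 + 24)**2 = 60**2 = 3600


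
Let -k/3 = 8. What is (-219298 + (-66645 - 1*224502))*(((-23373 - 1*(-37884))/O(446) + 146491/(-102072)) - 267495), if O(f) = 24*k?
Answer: 111507598837250005/816576 ≈ 1.3656e+11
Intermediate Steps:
k = -24 (k = -3*8 = -24)
O(f) = -576 (O(f) = 24*(-24) = -576)
(-219298 + (-66645 - 1*224502))*(((-23373 - 1*(-37884))/O(446) + 146491/(-102072)) - 267495) = (-219298 + (-66645 - 1*224502))*(((-23373 - 1*(-37884))/(-576) + 146491/(-102072)) - 267495) = (-219298 + (-66645 - 224502))*(((-23373 + 37884)*(-1/576) + 146491*(-1/102072)) - 267495) = (-219298 - 291147)*((14511*(-1/576) - 146491/102072) - 267495) = -510445*((-4837/192 - 146491/102072) - 267495) = -510445*(-21743689/816576 - 267495) = -510445*(-218451740809/816576) = 111507598837250005/816576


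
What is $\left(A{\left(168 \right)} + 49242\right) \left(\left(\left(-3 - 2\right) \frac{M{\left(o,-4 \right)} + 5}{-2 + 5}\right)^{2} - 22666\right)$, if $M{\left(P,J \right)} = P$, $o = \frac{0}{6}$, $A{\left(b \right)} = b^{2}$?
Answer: $- \frac{5251394318}{3} \approx -1.7505 \cdot 10^{9}$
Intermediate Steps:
$o = 0$ ($o = 0 \cdot \frac{1}{6} = 0$)
$\left(A{\left(168 \right)} + 49242\right) \left(\left(\left(-3 - 2\right) \frac{M{\left(o,-4 \right)} + 5}{-2 + 5}\right)^{2} - 22666\right) = \left(168^{2} + 49242\right) \left(\left(\left(-3 - 2\right) \frac{0 + 5}{-2 + 5}\right)^{2} - 22666\right) = \left(28224 + 49242\right) \left(\left(- 5 \cdot \frac{5}{3}\right)^{2} - 22666\right) = 77466 \left(\left(- 5 \cdot 5 \cdot \frac{1}{3}\right)^{2} - 22666\right) = 77466 \left(\left(\left(-5\right) \frac{5}{3}\right)^{2} - 22666\right) = 77466 \left(\left(- \frac{25}{3}\right)^{2} - 22666\right) = 77466 \left(\frac{625}{9} - 22666\right) = 77466 \left(- \frac{203369}{9}\right) = - \frac{5251394318}{3}$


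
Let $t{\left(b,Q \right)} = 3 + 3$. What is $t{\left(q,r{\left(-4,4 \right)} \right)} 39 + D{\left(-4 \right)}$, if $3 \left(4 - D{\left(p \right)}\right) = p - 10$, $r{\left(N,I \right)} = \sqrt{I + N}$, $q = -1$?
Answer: $\frac{728}{3} \approx 242.67$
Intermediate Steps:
$D{\left(p \right)} = \frac{22}{3} - \frac{p}{3}$ ($D{\left(p \right)} = 4 - \frac{p - 10}{3} = 4 - \frac{-10 + p}{3} = 4 - \left(- \frac{10}{3} + \frac{p}{3}\right) = \frac{22}{3} - \frac{p}{3}$)
$t{\left(b,Q \right)} = 6$
$t{\left(q,r{\left(-4,4 \right)} \right)} 39 + D{\left(-4 \right)} = 6 \cdot 39 + \left(\frac{22}{3} - - \frac{4}{3}\right) = 234 + \left(\frac{22}{3} + \frac{4}{3}\right) = 234 + \frac{26}{3} = \frac{728}{3}$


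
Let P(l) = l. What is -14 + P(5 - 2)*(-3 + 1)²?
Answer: -2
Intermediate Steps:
-14 + P(5 - 2)*(-3 + 1)² = -14 + (5 - 2)*(-3 + 1)² = -14 + 3*(-2)² = -14 + 3*4 = -14 + 12 = -2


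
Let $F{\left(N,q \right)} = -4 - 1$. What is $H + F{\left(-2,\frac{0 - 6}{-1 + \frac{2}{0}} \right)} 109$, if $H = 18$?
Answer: $-527$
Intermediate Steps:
$F{\left(N,q \right)} = -5$ ($F{\left(N,q \right)} = -4 - 1 = -5$)
$H + F{\left(-2,\frac{0 - 6}{-1 + \frac{2}{0}} \right)} 109 = 18 - 545 = -527$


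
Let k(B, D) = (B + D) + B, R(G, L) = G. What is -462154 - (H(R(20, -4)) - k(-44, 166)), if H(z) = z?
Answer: -462096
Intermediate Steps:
k(B, D) = D + 2*B
-462154 - (H(R(20, -4)) - k(-44, 166)) = -462154 - (20 - (166 + 2*(-44))) = -462154 - (20 - (166 - 88)) = -462154 - (20 - 1*78) = -462154 - (20 - 78) = -462154 - 1*(-58) = -462154 + 58 = -462096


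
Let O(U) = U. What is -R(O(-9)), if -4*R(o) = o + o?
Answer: -9/2 ≈ -4.5000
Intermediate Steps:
R(o) = -o/2 (R(o) = -(o + o)/4 = -o/2)
-R(O(-9)) = -(-1)*(-9)/2 = -1*9/2 = -9/2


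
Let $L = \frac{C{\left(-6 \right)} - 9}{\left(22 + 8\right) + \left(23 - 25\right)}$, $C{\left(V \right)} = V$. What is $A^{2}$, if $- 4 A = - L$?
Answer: $\frac{225}{12544} \approx 0.017937$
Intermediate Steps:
$L = - \frac{15}{28}$ ($L = \frac{-6 - 9}{\left(22 + 8\right) + \left(23 - 25\right)} = - \frac{15}{30 - 2} = - \frac{15}{28} \approx -0.53571$)
$A = - \frac{15}{112}$ ($A = - \frac{\left(-1\right) \left(- \frac{15}{28}\right)}{4} = \left(- \frac{1}{4}\right) \frac{15}{28} = - \frac{15}{112} \approx -0.13393$)
$A^{2} = \left(- \frac{15}{112}\right)^{2} = \frac{225}{12544}$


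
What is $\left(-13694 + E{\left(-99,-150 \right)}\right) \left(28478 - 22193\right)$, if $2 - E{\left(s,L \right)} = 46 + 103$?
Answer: $-86990685$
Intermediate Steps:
$E{\left(s,L \right)} = -147$ ($E{\left(s,L \right)} = 2 - \left(46 + 103\right) = 2 - 149 = -147$)
$\left(-13694 + E{\left(-99,-150 \right)}\right) \left(28478 - 22193\right) = \left(-13694 - 147\right) \left(28478 - 22193\right) = \left(-13841\right) 6285 = -86990685$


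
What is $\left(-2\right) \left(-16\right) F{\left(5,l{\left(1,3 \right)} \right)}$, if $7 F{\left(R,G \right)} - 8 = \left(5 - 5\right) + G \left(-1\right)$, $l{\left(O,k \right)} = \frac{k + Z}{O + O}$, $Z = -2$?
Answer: $\frac{240}{7} \approx 34.286$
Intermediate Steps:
$l{\left(O,k \right)} = \frac{-2 + k}{2 O}$ ($l{\left(O,k \right)} = \frac{k - 2}{O + O} = \frac{-2 + k}{2 O}$)
$F{\left(R,G \right)} = \frac{8}{7} - \frac{G}{7}$ ($F{\left(R,G \right)} = \frac{8}{7} + \frac{\left(5 - 5\right) + G \left(-1\right)}{7} = \frac{8}{7} + \frac{0 - G}{7} = \frac{8}{7} + \frac{\left(-1\right) G}{7} = \frac{8}{7} - \frac{G}{7}$)
$\left(-2\right) \left(-16\right) F{\left(5,l{\left(1,3 \right)} \right)} = \left(-2\right) \left(-16\right) \left(\frac{8}{7} - \frac{\frac{1}{2} \cdot 1^{-1} \left(-2 + 3\right)}{7}\right) = 32 \left(\frac{8}{7} - \frac{\frac{1}{2} \cdot 1 \cdot 1}{7}\right) = 32 \left(\frac{8}{7} - \frac{1}{14}\right) = 32 \cdot \frac{15}{14} = \frac{240}{7}$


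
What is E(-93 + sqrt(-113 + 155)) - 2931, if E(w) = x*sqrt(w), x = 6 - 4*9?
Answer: -2931 - 30*I*sqrt(93 - sqrt(42)) ≈ -2931.0 - 279.05*I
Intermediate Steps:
x = -30 (x = 6 - 36 = -30)
E(w) = -30*sqrt(w)
E(-93 + sqrt(-113 + 155)) - 2931 = -30*sqrt(-93 + sqrt(-113 + 155)) - 2931 = -30*sqrt(-93 + sqrt(42)) - 2931 = -2931 - 30*sqrt(-93 + sqrt(42))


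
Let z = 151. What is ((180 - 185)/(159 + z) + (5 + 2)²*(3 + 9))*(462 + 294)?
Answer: 13779990/31 ≈ 4.4452e+5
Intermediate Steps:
((180 - 185)/(159 + z) + (5 + 2)²*(3 + 9))*(462 + 294) = ((180 - 185)/(159 + 151) + (5 + 2)²*(3 + 9))*(462 + 294) = (-5/310 + 7²*12)*756 = (-5*1/310 + 49*12)*756 = (-1/62 + 588)*756 = (36455/62)*756 = 13779990/31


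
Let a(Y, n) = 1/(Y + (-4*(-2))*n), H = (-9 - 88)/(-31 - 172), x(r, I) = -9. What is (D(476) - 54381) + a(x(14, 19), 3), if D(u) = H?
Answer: -165588487/3045 ≈ -54380.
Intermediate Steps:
H = 97/203 (H = -97/(-203) = -97*(-1/203) = 97/203 ≈ 0.47783)
D(u) = 97/203
a(Y, n) = 1/(Y + 8*n)
(D(476) - 54381) + a(x(14, 19), 3) = (97/203 - 54381) + 1/(-9 + 8*3) = -11039246/203 + 1/(-9 + 24) = -11039246/203 + 1/15 = -165588487/3045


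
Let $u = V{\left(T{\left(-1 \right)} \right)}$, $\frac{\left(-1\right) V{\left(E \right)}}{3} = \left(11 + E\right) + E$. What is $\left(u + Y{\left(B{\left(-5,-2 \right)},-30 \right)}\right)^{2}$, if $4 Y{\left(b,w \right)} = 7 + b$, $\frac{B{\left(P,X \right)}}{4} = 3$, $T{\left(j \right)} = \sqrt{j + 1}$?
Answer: $\frac{12769}{16} \approx 798.06$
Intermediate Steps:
$T{\left(j \right)} = \sqrt{1 + j}$
$B{\left(P,X \right)} = 12$ ($B{\left(P,X \right)} = 4 \cdot 3 = 12$)
$V{\left(E \right)} = -33 - 6 E$ ($V{\left(E \right)} = - 3 \left(\left(11 + E\right) + E\right) = - 3 \left(11 + 2 E\right) = -33 - 6 E$)
$Y{\left(b,w \right)} = \frac{7}{4} + \frac{b}{4}$ ($Y{\left(b,w \right)} = \frac{7 + b}{4} = \frac{7}{4} + \frac{b}{4}$)
$u = -33$ ($u = -33 - 6 \sqrt{1 - 1} = -33 - 6 \sqrt{0} = -33 - 0 = -33 + 0 = -33$)
$\left(u + Y{\left(B{\left(-5,-2 \right)},-30 \right)}\right)^{2} = \left(-33 + \left(\frac{7}{4} + \frac{1}{4} \cdot 12\right)\right)^{2} = \left(-33 + \left(\frac{7}{4} + 3\right)\right)^{2} = \left(-33 + \frac{19}{4}\right)^{2} = \left(- \frac{113}{4}\right)^{2} = \frac{12769}{16}$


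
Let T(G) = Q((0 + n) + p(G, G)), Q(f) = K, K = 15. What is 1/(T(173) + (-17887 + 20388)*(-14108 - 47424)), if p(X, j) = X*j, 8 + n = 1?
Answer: -1/153891517 ≈ -6.4981e-9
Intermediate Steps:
n = -7 (n = -8 + 1 = -7)
Q(f) = 15
T(G) = 15
1/(T(173) + (-17887 + 20388)*(-14108 - 47424)) = 1/(15 + (-17887 + 20388)*(-14108 - 47424)) = 1/(15 + 2501*(-61532)) = 1/(15 - 153891532) = 1/(-153891517) = -1/153891517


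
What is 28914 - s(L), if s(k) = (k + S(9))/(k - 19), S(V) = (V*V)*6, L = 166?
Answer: 4249706/147 ≈ 28910.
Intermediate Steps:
S(V) = 6*V**2 (S(V) = V**2*6 = 6*V**2)
s(k) = (486 + k)/(-19 + k) (s(k) = (k + 6*9**2)/(k - 19) = (k + 6*81)/(-19 + k) = (k + 486)/(-19 + k) = (486 + k)/(-19 + k))
28914 - s(L) = 28914 - (486 + 166)/(-19 + 166) = 28914 - 652/147 = 4249706/147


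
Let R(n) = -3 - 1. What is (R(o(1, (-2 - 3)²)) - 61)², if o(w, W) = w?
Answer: 4225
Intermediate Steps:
R(n) = -4
(R(o(1, (-2 - 3)²)) - 61)² = (-4 - 61)² = (-65)² = 4225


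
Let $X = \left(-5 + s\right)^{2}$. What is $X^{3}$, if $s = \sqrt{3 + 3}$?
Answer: $\left(5 - \sqrt{6}\right)^{6} \approx 275.27$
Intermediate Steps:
$s = \sqrt{6} \approx 2.4495$
$X = \left(-5 + \sqrt{6}\right)^{2} \approx 6.5051$
$X^{3} = \left(\left(5 - \sqrt{6}\right)^{2}\right)^{3} = \left(5 - \sqrt{6}\right)^{6}$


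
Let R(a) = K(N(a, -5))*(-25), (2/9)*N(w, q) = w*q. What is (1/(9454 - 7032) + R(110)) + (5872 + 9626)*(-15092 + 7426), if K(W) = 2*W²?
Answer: -1029565359395/2422 ≈ -4.2509e+8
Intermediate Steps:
N(w, q) = 9*q*w/2 (N(w, q) = 9*(w*q)/2 = 9*(q*w)/2 = 9*q*w/2)
R(a) = -50625*a²/2 (R(a) = (2*((9/2)*(-5)*a)²)*(-25) = (2*(-45*a/2)²)*(-25) = (2*(2025*a²/4))*(-25) = (2025*a²/2)*(-25) = -50625*a²/2)
(1/(9454 - 7032) + R(110)) + (5872 + 9626)*(-15092 + 7426) = (1/(9454 - 7032) - 50625/2*110²) + (5872 + 9626)*(-15092 + 7426) = (1/2422 - 50625/2*12100) + 15498*(-7666) = (1/2422 - 306281250) - 118807668 = -741813187499/2422 - 118807668 = -1029565359395/2422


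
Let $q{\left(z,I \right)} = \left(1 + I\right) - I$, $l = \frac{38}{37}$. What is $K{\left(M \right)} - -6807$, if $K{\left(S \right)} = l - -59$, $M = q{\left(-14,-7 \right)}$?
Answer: $\frac{254080}{37} \approx 6867.0$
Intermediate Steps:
$l = \frac{38}{37}$ ($l = 38 \cdot \frac{1}{37} = \frac{38}{37} \approx 1.027$)
$q{\left(z,I \right)} = 1$
$M = 1$
$K{\left(S \right)} = \frac{2221}{37}$ ($K{\left(S \right)} = \frac{38}{37} - -59 = \frac{38}{37} + 59 = \frac{2221}{37}$)
$K{\left(M \right)} - -6807 = \frac{2221}{37} - -6807 = \frac{2221}{37} + 6807 = \frac{254080}{37}$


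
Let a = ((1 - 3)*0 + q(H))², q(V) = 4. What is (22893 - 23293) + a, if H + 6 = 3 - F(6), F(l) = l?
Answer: -384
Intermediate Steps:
H = -9 (H = -6 + (3 - 1*6) = -6 + (3 - 6) = -6 - 3 = -9)
a = 16 (a = ((1 - 3)*0 + 4)² = (-2*0 + 4)² = (0 + 4)² = 4² = 16)
(22893 - 23293) + a = (22893 - 23293) + 16 = -400 + 16 = -384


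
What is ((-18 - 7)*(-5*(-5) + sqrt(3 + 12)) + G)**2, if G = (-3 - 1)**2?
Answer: 380256 + 30450*sqrt(15) ≈ 4.9819e+5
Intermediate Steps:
G = 16 (G = (-4)**2 = 16)
((-18 - 7)*(-5*(-5) + sqrt(3 + 12)) + G)**2 = ((-18 - 7)*(-5*(-5) + sqrt(3 + 12)) + 16)**2 = (-25*(25 + sqrt(15)) + 16)**2 = ((-625 - 25*sqrt(15)) + 16)**2 = (-609 - 25*sqrt(15))**2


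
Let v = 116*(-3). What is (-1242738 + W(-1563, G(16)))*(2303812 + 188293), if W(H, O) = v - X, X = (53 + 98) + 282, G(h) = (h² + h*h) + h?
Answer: -3098979917495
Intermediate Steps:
G(h) = h + 2*h² (G(h) = (h² + h²) + h = 2*h² + h = h + 2*h²)
v = -348
X = 433 (X = 151 + 282 = 433)
W(H, O) = -781 (W(H, O) = -348 - 1*433 = -348 - 433 = -781)
(-1242738 + W(-1563, G(16)))*(2303812 + 188293) = (-1242738 - 781)*(2303812 + 188293) = -1243519*2492105 = -3098979917495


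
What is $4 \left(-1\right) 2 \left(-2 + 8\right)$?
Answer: $-48$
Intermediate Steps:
$4 \left(-1\right) 2 \left(-2 + 8\right) = \left(-4\right) 2 \cdot 6 = \left(-8\right) 6 = -48$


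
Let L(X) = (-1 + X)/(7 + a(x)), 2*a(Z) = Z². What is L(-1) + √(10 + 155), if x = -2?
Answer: -2/9 + √165 ≈ 12.623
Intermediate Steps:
a(Z) = Z²/2
L(X) = -⅑ + X/9 (L(X) = (-1 + X)/(7 + (½)*(-2)²) = (-1 + X)/(7 + (½)*4) = (-1 + X)/(7 + 2) = (-1 + X)/9 = (-1 + X)*(⅑) = -⅑ + X/9)
L(-1) + √(10 + 155) = (-⅑ + (⅑)*(-1)) + √(10 + 155) = (-⅑ - ⅑) + √165 = -2/9 + √165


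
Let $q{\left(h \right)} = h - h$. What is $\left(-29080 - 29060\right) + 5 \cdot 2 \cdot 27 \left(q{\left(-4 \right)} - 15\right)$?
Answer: $-62190$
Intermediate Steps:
$q{\left(h \right)} = 0$
$\left(-29080 - 29060\right) + 5 \cdot 2 \cdot 27 \left(q{\left(-4 \right)} - 15\right) = \left(-29080 - 29060\right) + 5 \cdot 2 \cdot 27 \left(0 - 15\right) = -58140 + 10 \cdot 27 \left(0 - 15\right) = -58140 + 270 \left(-15\right) = -58140 - 4050 = -62190$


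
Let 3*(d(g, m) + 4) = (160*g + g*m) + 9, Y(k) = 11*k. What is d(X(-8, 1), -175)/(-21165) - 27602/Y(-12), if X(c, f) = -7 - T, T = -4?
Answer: 32455249/155210 ≈ 209.11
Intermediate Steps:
X(c, f) = -3 (X(c, f) = -7 - 1*(-4) = -7 + 4 = -3)
d(g, m) = -1 + 160*g/3 + g*m/3 (d(g, m) = -4 + ((160*g + g*m) + 9)/3 = -4 + (9 + 160*g + g*m)/3 = -4 + (3 + 160*g/3 + g*m/3) = -1 + 160*g/3 + g*m/3)
d(X(-8, 1), -175)/(-21165) - 27602/Y(-12) = (-1 + (160/3)*(-3) + (⅓)*(-3)*(-175))/(-21165) - 27602/(11*(-12)) = (-1 - 160 + 175)*(-1/21165) - 27602/(-132) = 14*(-1/21165) - 27602*(-1/132) = -14/21165 + 13801/66 = 32455249/155210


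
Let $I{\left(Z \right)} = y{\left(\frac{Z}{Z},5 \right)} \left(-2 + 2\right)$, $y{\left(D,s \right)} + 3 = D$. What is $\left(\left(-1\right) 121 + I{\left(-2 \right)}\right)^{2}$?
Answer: $14641$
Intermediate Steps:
$y{\left(D,s \right)} = -3 + D$
$I{\left(Z \right)} = 0$ ($I{\left(Z \right)} = \left(-3 + \frac{Z}{Z}\right) \left(-2 + 2\right) = \left(-3 + 1\right) 0 = \left(-2\right) 0 = 0$)
$\left(\left(-1\right) 121 + I{\left(-2 \right)}\right)^{2} = \left(\left(-1\right) 121 + 0\right)^{2} = \left(-121 + 0\right)^{2} = \left(-121\right)^{2} = 14641$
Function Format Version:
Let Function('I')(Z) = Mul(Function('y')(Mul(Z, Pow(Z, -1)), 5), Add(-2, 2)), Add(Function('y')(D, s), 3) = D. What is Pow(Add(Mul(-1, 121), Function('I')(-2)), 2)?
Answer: 14641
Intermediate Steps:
Function('y')(D, s) = Add(-3, D)
Function('I')(Z) = 0 (Function('I')(Z) = Mul(Add(-3, Mul(Z, Pow(Z, -1))), Add(-2, 2)) = Mul(Add(-3, 1), 0) = Mul(-2, 0) = 0)
Pow(Add(Mul(-1, 121), Function('I')(-2)), 2) = Pow(Add(Mul(-1, 121), 0), 2) = Pow(Add(-121, 0), 2) = Pow(-121, 2) = 14641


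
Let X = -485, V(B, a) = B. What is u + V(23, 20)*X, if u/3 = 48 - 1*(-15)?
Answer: -10966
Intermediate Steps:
u = 189 (u = 3*(48 - 1*(-15)) = 3*(48 + 15) = 3*63 = 189)
u + V(23, 20)*X = 189 + 23*(-485) = 189 - 11155 = -10966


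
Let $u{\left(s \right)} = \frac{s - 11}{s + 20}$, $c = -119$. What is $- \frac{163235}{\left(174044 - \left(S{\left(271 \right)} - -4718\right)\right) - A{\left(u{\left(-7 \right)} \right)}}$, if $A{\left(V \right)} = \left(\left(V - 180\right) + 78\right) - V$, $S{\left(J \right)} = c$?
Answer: $- \frac{163235}{169547} \approx -0.96277$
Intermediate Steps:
$S{\left(J \right)} = -119$
$u{\left(s \right)} = \frac{-11 + s}{20 + s}$
$A{\left(V \right)} = -102$ ($A{\left(V \right)} = \left(\left(-180 + V\right) + 78\right) - V = \left(-102 + V\right) - V = -102$)
$- \frac{163235}{\left(174044 - \left(S{\left(271 \right)} - -4718\right)\right) - A{\left(u{\left(-7 \right)} \right)}} = - \frac{163235}{\left(174044 - \left(-119 - -4718\right)\right) - -102} = - \frac{163235}{\left(174044 - \left(-119 + 4718\right)\right) + 102} = - \frac{163235}{\left(174044 - 4599\right) + 102} = - \frac{163235}{169445 + 102} = - \frac{163235}{169547}$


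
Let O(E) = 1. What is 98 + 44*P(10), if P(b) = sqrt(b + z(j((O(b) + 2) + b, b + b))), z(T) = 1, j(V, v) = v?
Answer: 98 + 44*sqrt(11) ≈ 243.93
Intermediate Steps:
P(b) = sqrt(1 + b) (P(b) = sqrt(b + 1) = sqrt(1 + b))
98 + 44*P(10) = 98 + 44*sqrt(1 + 10) = 98 + 44*sqrt(11)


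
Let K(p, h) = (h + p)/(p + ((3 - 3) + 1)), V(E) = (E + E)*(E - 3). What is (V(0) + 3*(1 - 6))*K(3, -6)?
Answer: 45/4 ≈ 11.250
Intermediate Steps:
V(E) = 2*E*(-3 + E) (V(E) = (2*E)*(-3 + E) = 2*E*(-3 + E))
K(p, h) = (h + p)/(1 + p) (K(p, h) = (h + p)/(p + (0 + 1)) = (h + p)/(p + 1) = (h + p)/(1 + p))
(V(0) + 3*(1 - 6))*K(3, -6) = (2*0*(-3 + 0) + 3*(1 - 6))*((-6 + 3)/(1 + 3)) = (2*0*(-3) + 3*(-5))*(-3/4) = (0 - 15)*((¼)*(-3)) = -15*(-¾) = 45/4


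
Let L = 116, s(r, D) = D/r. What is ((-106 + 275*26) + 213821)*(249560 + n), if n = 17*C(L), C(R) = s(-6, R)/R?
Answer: 330710661695/6 ≈ 5.5118e+10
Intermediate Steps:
C(R) = -⅙ (C(R) = (R/(-6))/R = (R*(-⅙))/R = (-R/6)/R = -⅙)
n = -17/6 (n = 17*(-⅙) = -17/6 ≈ -2.8333)
((-106 + 275*26) + 213821)*(249560 + n) = ((-106 + 275*26) + 213821)*(249560 - 17/6) = ((-106 + 7150) + 213821)*(1497343/6) = (7044 + 213821)*(1497343/6) = 220865*(1497343/6) = 330710661695/6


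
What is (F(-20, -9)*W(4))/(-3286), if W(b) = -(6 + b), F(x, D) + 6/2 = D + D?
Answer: -105/1643 ≈ -0.063908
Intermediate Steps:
F(x, D) = -3 + 2*D (F(x, D) = -3 + (D + D) = -3 + 2*D)
W(b) = -6 - b
(F(-20, -9)*W(4))/(-3286) = ((-3 + 2*(-9))*(-6 - 1*4))/(-3286) = ((-3 - 18)*(-6 - 4))*(-1/3286) = -21*(-10)*(-1/3286) = 210*(-1/3286) = -105/1643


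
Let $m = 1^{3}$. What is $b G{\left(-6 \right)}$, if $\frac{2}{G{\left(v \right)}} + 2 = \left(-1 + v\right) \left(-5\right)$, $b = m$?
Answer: $\frac{2}{33} \approx 0.060606$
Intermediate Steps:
$m = 1$
$b = 1$
$G{\left(v \right)} = \frac{2}{3 - 5 v}$ ($G{\left(v \right)} = \frac{2}{-2 + \left(-1 + v\right) \left(-5\right)} = \frac{2}{-2 - \left(-5 + 5 v\right)} = \frac{2}{3 - 5 v}$)
$b G{\left(-6 \right)} = 1 \left(- \frac{2}{-3 + 5 \left(-6\right)}\right) = 1 \left(- \frac{2}{-3 - 30}\right) = 1 \left(- \frac{2}{-33}\right) = 1 \left(\left(-2\right) \left(- \frac{1}{33}\right)\right) = 1 \cdot \frac{2}{33} = \frac{2}{33}$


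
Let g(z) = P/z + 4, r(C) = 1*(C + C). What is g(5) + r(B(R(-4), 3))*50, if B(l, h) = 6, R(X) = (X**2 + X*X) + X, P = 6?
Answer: 3026/5 ≈ 605.20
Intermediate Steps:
R(X) = X + 2*X**2 (R(X) = (X**2 + X**2) + X = 2*X**2 + X = X + 2*X**2)
r(C) = 2*C (r(C) = 1*(2*C) = 2*C)
g(z) = 4 + 6/z (g(z) = 6/z + 4 = 4 + 6/z)
g(5) + r(B(R(-4), 3))*50 = (4 + 6/5) + (2*6)*50 = (4 + 6*(1/5)) + 12*50 = (4 + 6/5) + 600 = 26/5 + 600 = 3026/5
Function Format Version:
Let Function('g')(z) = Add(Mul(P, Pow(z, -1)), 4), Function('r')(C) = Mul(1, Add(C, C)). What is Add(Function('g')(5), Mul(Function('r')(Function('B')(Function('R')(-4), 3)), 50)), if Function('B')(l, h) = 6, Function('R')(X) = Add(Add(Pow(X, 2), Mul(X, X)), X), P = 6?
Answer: Rational(3026, 5) ≈ 605.20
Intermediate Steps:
Function('R')(X) = Add(X, Mul(2, Pow(X, 2))) (Function('R')(X) = Add(Add(Pow(X, 2), Pow(X, 2)), X) = Add(Mul(2, Pow(X, 2)), X) = Add(X, Mul(2, Pow(X, 2))))
Function('r')(C) = Mul(2, C) (Function('r')(C) = Mul(1, Mul(2, C)) = Mul(2, C))
Function('g')(z) = Add(4, Mul(6, Pow(z, -1))) (Function('g')(z) = Add(Mul(6, Pow(z, -1)), 4) = Add(4, Mul(6, Pow(z, -1))))
Add(Function('g')(5), Mul(Function('r')(Function('B')(Function('R')(-4), 3)), 50)) = Add(Add(4, Mul(6, Pow(5, -1))), Mul(Mul(2, 6), 50)) = Add(Add(4, Mul(6, Rational(1, 5))), Mul(12, 50)) = Add(Add(4, Rational(6, 5)), 600) = Add(Rational(26, 5), 600) = Rational(3026, 5)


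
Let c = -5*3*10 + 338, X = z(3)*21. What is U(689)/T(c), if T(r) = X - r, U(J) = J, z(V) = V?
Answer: -689/125 ≈ -5.5120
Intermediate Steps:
X = 63 (X = 3*21 = 63)
c = 188 (c = -15*10 + 338 = -150 + 338 = 188)
T(r) = 63 - r
U(689)/T(c) = 689/(63 - 1*188) = 689/(63 - 188) = 689/(-125) = 689*(-1/125) = -689/125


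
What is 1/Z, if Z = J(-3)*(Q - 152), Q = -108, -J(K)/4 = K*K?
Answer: 1/9360 ≈ 0.00010684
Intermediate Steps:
J(K) = -4*K² (J(K) = -4*K*K = -4*K²)
Z = 9360 (Z = (-4*(-3)²)*(-108 - 152) = -4*9*(-260) = -36*(-260) = 9360)
1/Z = 1/9360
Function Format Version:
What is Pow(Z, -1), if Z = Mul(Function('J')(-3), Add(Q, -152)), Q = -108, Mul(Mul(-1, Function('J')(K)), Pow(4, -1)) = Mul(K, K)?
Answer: Rational(1, 9360) ≈ 0.00010684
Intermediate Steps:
Function('J')(K) = Mul(-4, Pow(K, 2)) (Function('J')(K) = Mul(-4, Mul(K, K)) = Mul(-4, Pow(K, 2)))
Z = 9360 (Z = Mul(Mul(-4, Pow(-3, 2)), Add(-108, -152)) = Mul(Mul(-4, 9), -260) = Mul(-36, -260) = 9360)
Pow(Z, -1) = Pow(9360, -1) = Rational(1, 9360)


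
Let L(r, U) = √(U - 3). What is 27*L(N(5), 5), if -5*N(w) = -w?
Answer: 27*√2 ≈ 38.184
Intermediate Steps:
N(w) = w/5 (N(w) = -(-1)*w/5 = w/5)
L(r, U) = √(-3 + U)
27*L(N(5), 5) = 27*√(-3 + 5) = 27*√2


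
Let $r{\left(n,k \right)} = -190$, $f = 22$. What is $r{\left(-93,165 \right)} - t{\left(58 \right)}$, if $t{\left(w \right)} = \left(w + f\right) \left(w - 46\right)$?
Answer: $-1150$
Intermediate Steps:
$t{\left(w \right)} = \left(-46 + w\right) \left(22 + w\right)$ ($t{\left(w \right)} = \left(w + 22\right) \left(w - 46\right) = \left(22 + w\right) \left(-46 + w\right) = \left(-46 + w\right) \left(22 + w\right)$)
$r{\left(-93,165 \right)} - t{\left(58 \right)} = -190 - \left(-1012 + 58^{2} - 1392\right) = -190 - \left(-1012 + 3364 - 1392\right) = -190 - 960 = -1150$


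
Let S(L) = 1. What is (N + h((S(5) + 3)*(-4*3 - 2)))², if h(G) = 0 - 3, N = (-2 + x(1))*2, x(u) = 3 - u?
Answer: 9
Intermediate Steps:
N = 0 (N = (-2 + (3 - 1*1))*2 = (-2 + (3 - 1))*2 = (-2 + 2)*2 = 0*2 = 0)
h(G) = -3
(N + h((S(5) + 3)*(-4*3 - 2)))² = (0 - 3)² = (-3)² = 9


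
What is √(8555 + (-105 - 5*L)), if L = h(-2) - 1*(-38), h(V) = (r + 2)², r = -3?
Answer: √8255 ≈ 90.857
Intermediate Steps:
h(V) = 1 (h(V) = (-3 + 2)² = (-1)² = 1)
L = 39 (L = 1 - 1*(-38) = 1 + 38 = 39)
√(8555 + (-105 - 5*L)) = √(8555 + (-105 - 5*39)) = √(8555 + (-105 - 195)) = √(8555 - 300) = √8255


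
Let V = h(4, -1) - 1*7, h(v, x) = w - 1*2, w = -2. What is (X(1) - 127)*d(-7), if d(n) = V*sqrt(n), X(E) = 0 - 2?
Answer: 1419*I*sqrt(7) ≈ 3754.3*I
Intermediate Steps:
h(v, x) = -4 (h(v, x) = -2 - 1*2 = -2 - 2 = -4)
X(E) = -2
V = -11 (V = -4 - 1*7 = -4 - 7 = -11)
d(n) = -11*sqrt(n)
(X(1) - 127)*d(-7) = (-2 - 127)*(-11*I*sqrt(7)) = -(-1419)*I*sqrt(7) = 1419*I*sqrt(7)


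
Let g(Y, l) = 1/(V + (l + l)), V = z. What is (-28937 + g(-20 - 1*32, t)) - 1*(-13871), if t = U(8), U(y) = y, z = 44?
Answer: -903959/60 ≈ -15066.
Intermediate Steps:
V = 44
t = 8
g(Y, l) = 1/(44 + 2*l) (g(Y, l) = 1/(44 + (l + l)) = 1/(44 + 2*l))
(-28937 + g(-20 - 1*32, t)) - 1*(-13871) = (-28937 + 1/(2*(22 + 8))) - 1*(-13871) = (-28937 + (½)/30) + 13871 = (-28937 + (½)*(1/30)) + 13871 = (-28937 + 1/60) + 13871 = -1736219/60 + 13871 = -903959/60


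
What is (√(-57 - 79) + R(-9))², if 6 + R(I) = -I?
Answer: -127 + 12*I*√34 ≈ -127.0 + 69.971*I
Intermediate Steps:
R(I) = -6 - I
(√(-57 - 79) + R(-9))² = (√(-57 - 79) + (-6 - 1*(-9)))² = (√(-136) + (-6 + 9))² = (2*I*√34 + 3)² = (3 + 2*I*√34)²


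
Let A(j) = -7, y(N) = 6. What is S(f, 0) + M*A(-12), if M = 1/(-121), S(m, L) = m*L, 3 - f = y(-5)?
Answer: 7/121 ≈ 0.057851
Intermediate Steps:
f = -3 (f = 3 - 1*6 = 3 - 6 = -3)
S(m, L) = L*m
M = -1/121 ≈ -0.0082645
S(f, 0) + M*A(-12) = 0*(-3) - 1/121*(-7) = 0 + 7/121 = 7/121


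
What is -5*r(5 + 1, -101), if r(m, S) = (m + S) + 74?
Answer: 105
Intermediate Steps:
r(m, S) = 74 + S + m (r(m, S) = (S + m) + 74 = 74 + S + m)
-5*r(5 + 1, -101) = -5*(74 - 101 + (5 + 1)) = -5*(74 - 101 + 6) = -5*(-21) = 105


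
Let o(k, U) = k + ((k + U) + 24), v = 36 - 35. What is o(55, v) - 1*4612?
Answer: -4477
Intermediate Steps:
v = 1
o(k, U) = 24 + U + 2*k (o(k, U) = k + ((U + k) + 24) = k + (24 + U + k) = 24 + U + 2*k)
o(55, v) - 1*4612 = (24 + 1 + 2*55) - 1*4612 = (24 + 1 + 110) - 4612 = 135 - 4612 = -4477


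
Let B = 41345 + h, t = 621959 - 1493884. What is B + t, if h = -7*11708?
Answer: -912536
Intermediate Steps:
t = -871925
h = -81956
B = -40611 (B = 41345 - 81956 = -40611)
B + t = -40611 - 871925 = -912536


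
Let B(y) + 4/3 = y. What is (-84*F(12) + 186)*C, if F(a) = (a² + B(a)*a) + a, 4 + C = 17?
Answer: -307710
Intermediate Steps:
C = 13 (C = -4 + 17 = 13)
B(y) = -4/3 + y
F(a) = a + a² + a*(-4/3 + a) (F(a) = (a² + (-4/3 + a)*a) + a = (a² + a*(-4/3 + a)) + a = a + a² + a*(-4/3 + a))
(-84*F(12) + 186)*C = (-28*12*(-1 + 6*12) + 186)*13 = (-28*12*(-1 + 72) + 186)*13 = (-28*12*71 + 186)*13 = (-84*284 + 186)*13 = (-23856 + 186)*13 = -23670*13 = -307710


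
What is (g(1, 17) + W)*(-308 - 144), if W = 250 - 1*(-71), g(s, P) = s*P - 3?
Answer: -151420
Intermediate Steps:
g(s, P) = -3 + P*s (g(s, P) = P*s - 3 = -3 + P*s)
W = 321 (W = 250 + 71 = 321)
(g(1, 17) + W)*(-308 - 144) = ((-3 + 17*1) + 321)*(-308 - 144) = ((-3 + 17) + 321)*(-452) = (14 + 321)*(-452) = 335*(-452) = -151420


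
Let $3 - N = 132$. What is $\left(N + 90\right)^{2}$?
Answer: $1521$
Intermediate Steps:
$N = -129$ ($N = 3 - 132 = -129$)
$\left(N + 90\right)^{2} = \left(-129 + 90\right)^{2} = \left(-39\right)^{2} = 1521$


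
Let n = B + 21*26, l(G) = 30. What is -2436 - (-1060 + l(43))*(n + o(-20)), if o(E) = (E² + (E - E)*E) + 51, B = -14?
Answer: 1010054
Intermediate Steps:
n = 532 (n = -14 + 21*26 = -14 + 546 = 532)
o(E) = 51 + E² (o(E) = (E² + 0*E) + 51 = (E² + 0) + 51 = E² + 51 = 51 + E²)
-2436 - (-1060 + l(43))*(n + o(-20)) = -2436 - (-1060 + 30)*(532 + (51 + (-20)²)) = -2436 - (-1030)*(532 + (51 + 400)) = -2436 - (-1030)*(532 + 451) = -2436 - (-1030)*983 = -2436 - 1*(-1012490) = -2436 + 1012490 = 1010054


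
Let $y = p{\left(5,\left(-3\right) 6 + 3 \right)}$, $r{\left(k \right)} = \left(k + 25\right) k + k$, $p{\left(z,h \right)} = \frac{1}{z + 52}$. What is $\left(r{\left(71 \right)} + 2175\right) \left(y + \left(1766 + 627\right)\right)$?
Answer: $\frac{1236074924}{57} \approx 2.1686 \cdot 10^{7}$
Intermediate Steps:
$p{\left(z,h \right)} = \frac{1}{52 + z}$
$r{\left(k \right)} = k + k \left(25 + k\right)$ ($r{\left(k \right)} = \left(25 + k\right) k + k = k \left(25 + k\right) + k = k + k \left(25 + k\right)$)
$y = \frac{1}{57}$ ($y = \frac{1}{52 + 5} = \frac{1}{57} \approx 0.017544$)
$\left(r{\left(71 \right)} + 2175\right) \left(y + \left(1766 + 627\right)\right) = \left(71 \left(26 + 71\right) + 2175\right) \left(\frac{1}{57} + \left(1766 + 627\right)\right) = \left(71 \cdot 97 + 2175\right) \left(\frac{1}{57} + 2393\right) = \left(6887 + 2175\right) \frac{136402}{57} = 9062 \cdot \frac{136402}{57} = \frac{1236074924}{57}$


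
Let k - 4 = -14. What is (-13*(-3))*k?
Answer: -390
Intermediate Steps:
k = -10 (k = 4 - 14 = -10)
(-13*(-3))*k = -13*(-3)*(-10) = 39*(-10) = -390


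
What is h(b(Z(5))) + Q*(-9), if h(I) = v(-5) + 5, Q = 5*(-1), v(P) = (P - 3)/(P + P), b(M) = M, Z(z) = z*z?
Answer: 254/5 ≈ 50.800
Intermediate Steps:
Z(z) = z²
v(P) = (-3 + P)/(2*P) (v(P) = (-3 + P)/((2*P)) = (-3 + P)*(1/(2*P)) = (-3 + P)/(2*P))
Q = -5
h(I) = 29/5 (h(I) = (½)*(-3 - 5)/(-5) + 5 = (½)*(-⅕)*(-8) + 5 = ⅘ + 5 = 29/5)
h(b(Z(5))) + Q*(-9) = 29/5 - 5*(-9) = 29/5 + 45 = 254/5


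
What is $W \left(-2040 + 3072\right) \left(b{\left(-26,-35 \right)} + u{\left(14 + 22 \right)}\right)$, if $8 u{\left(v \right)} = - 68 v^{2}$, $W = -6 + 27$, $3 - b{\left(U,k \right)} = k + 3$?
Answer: $-237980232$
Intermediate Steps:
$b{\left(U,k \right)} = - k$ ($b{\left(U,k \right)} = 3 - \left(k + 3\right) = 3 - \left(3 + k\right) = - k$)
$W = 21$
$u{\left(v \right)} = - \frac{17 v^{2}}{2}$ ($u{\left(v \right)} = \frac{\left(-68\right) v^{2}}{8} = - \frac{17 v^{2}}{2}$)
$W \left(-2040 + 3072\right) \left(b{\left(-26,-35 \right)} + u{\left(14 + 22 \right)}\right) = 21 \left(-2040 + 3072\right) \left(\left(-1\right) \left(-35\right) - \frac{17 \left(14 + 22\right)^{2}}{2}\right) = 21 \cdot 1032 \left(35 - \frac{17 \cdot 36^{2}}{2}\right) = 21 \cdot 1032 \left(35 - 11016\right) = 21 \cdot 1032 \left(-10981\right) = 21 \left(-11332392\right) = -237980232$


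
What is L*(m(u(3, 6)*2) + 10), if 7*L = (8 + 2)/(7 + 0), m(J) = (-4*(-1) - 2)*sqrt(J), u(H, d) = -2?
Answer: 100/49 + 40*I/49 ≈ 2.0408 + 0.81633*I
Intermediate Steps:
m(J) = 2*sqrt(J) (m(J) = (4 - 2)*sqrt(J) = 2*sqrt(J))
L = 10/49 (L = ((8 + 2)/(7 + 0))/7 = (10/7)/7 = (10*(1/7))/7 = (1/7)*(10/7) = 10/49 ≈ 0.20408)
L*(m(u(3, 6)*2) + 10) = 10*(2*sqrt(-2*2) + 10)/49 = 10*(2*sqrt(-4) + 10)/49 = 10*(2*(2*I) + 10)/49 = 10*(4*I + 10)/49 = 10*(10 + 4*I)/49 = 100/49 + 40*I/49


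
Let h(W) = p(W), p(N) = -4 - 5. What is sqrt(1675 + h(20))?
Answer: 7*sqrt(34) ≈ 40.817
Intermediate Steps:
p(N) = -9
h(W) = -9
sqrt(1675 + h(20)) = sqrt(1675 - 9) = sqrt(1666) = 7*sqrt(34)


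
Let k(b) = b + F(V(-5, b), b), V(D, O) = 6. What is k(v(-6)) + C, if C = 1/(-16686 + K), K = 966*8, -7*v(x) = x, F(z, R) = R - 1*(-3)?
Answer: 295607/62706 ≈ 4.7142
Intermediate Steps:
F(z, R) = 3 + R (F(z, R) = R + 3 = 3 + R)
v(x) = -x/7
K = 7728
k(b) = 3 + 2*b (k(b) = b + (3 + b) = 3 + 2*b)
C = -1/8958 (C = 1/(-16686 + 7728) = 1/(-8958) = -1/8958 ≈ -0.00011163)
k(v(-6)) + C = (3 + 2*(-1/7*(-6))) - 1/8958 = (3 + 2*(6/7)) - 1/8958 = (3 + 12/7) - 1/8958 = 33/7 - 1/8958 = 295607/62706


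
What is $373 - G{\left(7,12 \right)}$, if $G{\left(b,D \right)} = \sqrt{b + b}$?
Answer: $373 - \sqrt{14} \approx 369.26$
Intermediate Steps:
$G{\left(b,D \right)} = \sqrt{2} \sqrt{b}$ ($G{\left(b,D \right)} = \sqrt{2 b} = \sqrt{2} \sqrt{b}$)
$373 - G{\left(7,12 \right)} = 373 - \sqrt{2} \sqrt{7} = 373 - \sqrt{14}$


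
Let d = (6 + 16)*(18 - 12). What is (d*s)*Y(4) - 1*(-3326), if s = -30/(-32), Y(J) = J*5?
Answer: 5801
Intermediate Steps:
Y(J) = 5*J
d = 132 (d = 22*6 = 132)
s = 15/16 (s = -30*(-1/32) = 15/16 ≈ 0.93750)
(d*s)*Y(4) - 1*(-3326) = (132*(15/16))*(5*4) - 1*(-3326) = (495/4)*20 + 3326 = 2475 + 3326 = 5801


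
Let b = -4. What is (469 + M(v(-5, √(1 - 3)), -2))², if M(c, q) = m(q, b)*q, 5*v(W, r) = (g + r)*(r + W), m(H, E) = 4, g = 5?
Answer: 212521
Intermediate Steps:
v(W, r) = (5 + r)*(W + r)/5 (v(W, r) = ((5 + r)*(r + W))/5 = ((5 + r)*(W + r))/5 = (5 + r)*(W + r)/5)
M(c, q) = 4*q
(469 + M(v(-5, √(1 - 3)), -2))² = (469 + 4*(-2))² = (469 - 8)² = 461² = 212521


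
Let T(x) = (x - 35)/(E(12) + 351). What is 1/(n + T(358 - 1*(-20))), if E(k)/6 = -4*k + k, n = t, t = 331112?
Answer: 135/44700463 ≈ 3.0201e-6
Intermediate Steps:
n = 331112
E(k) = -18*k (E(k) = 6*(-4*k + k) = 6*(-3*k) = -18*k)
T(x) = -7/27 + x/135 (T(x) = (x - 35)/(-18*12 + 351) = (-35 + x)/(-216 + 351) = (-35 + x)/135 = (-35 + x)*(1/135) = -7/27 + x/135)
1/(n + T(358 - 1*(-20))) = 1/(331112 + (-7/27 + (358 - 1*(-20))/135)) = 1/(331112 + (-7/27 + (358 + 20)/135)) = 1/(331112 + (-7/27 + (1/135)*378)) = 1/(331112 + (-7/27 + 14/5)) = 1/(331112 + 343/135) = 1/(44700463/135) = 135/44700463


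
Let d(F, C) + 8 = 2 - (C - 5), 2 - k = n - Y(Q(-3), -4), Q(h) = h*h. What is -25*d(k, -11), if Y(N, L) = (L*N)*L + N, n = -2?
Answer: -250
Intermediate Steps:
Q(h) = h²
Y(N, L) = N + N*L² (Y(N, L) = N*L² + N = N + N*L²)
k = 157 (k = 2 - (-2 - (-3)²*(1 + (-4)²)) = 2 - (-2 - 9*(1 + 16)) = 2 - (-2 - 9*17) = 2 - (-2 - 1*153) = 2 - (-2 - 153) = 2 - 1*(-155) = 2 + 155 = 157)
d(F, C) = -1 - C (d(F, C) = -8 + (2 - (C - 5)) = -8 + (2 - (-5 + C)) = -8 + (2 + (5 - C)) = -8 + (7 - C) = -1 - C)
-25*d(k, -11) = -25*(-1 - 1*(-11)) = -25*(-1 + 11) = -25*10 = -250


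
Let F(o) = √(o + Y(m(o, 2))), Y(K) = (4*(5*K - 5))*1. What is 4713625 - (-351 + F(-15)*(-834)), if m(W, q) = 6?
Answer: 4713976 + 834*√85 ≈ 4.7217e+6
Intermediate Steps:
Y(K) = -20 + 20*K (Y(K) = (4*(-5 + 5*K))*1 = (-20 + 20*K)*1 = -20 + 20*K)
F(o) = √(100 + o) (F(o) = √(o + (-20 + 20*6)) = √(o + (-20 + 120)) = √(o + 100) = √(100 + o))
4713625 - (-351 + F(-15)*(-834)) = 4713625 - (-351 + √(100 - 15)*(-834)) = 4713625 - (-351 + √85*(-834)) = 4713625 - (-351 - 834*√85) = 4713625 + (351 + 834*√85) = 4713976 + 834*√85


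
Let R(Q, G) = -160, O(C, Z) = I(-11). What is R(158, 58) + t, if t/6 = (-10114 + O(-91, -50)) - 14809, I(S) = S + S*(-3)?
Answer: -149566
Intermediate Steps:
I(S) = -2*S (I(S) = S - 3*S = -2*S)
O(C, Z) = 22 (O(C, Z) = -2*(-11) = 22)
t = -149406 (t = 6*((-10114 + 22) - 14809) = 6*(-10092 - 14809) = 6*(-24901) = -149406)
R(158, 58) + t = -160 - 149406 = -149566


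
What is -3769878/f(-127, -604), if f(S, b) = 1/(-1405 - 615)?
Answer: 7615153560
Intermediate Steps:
f(S, b) = -1/2020 (f(S, b) = 1/(-2020) = -1/2020)
-3769878/f(-127, -604) = -3769878/(-1/2020) = -3769878*(-2020) = 7615153560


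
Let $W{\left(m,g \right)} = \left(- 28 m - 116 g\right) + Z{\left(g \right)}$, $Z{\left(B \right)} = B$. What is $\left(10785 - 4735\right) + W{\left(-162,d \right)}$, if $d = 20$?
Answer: $8286$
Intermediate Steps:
$W{\left(m,g \right)} = - 115 g - 28 m$ ($W{\left(m,g \right)} = \left(- 28 m - 116 g\right) + g = \left(- 116 g - 28 m\right) + g = - 115 g - 28 m$)
$\left(10785 - 4735\right) + W{\left(-162,d \right)} = \left(10785 - 4735\right) - -2236 = 6050 + \left(-2300 + 4536\right) = 6050 + 2236 = 8286$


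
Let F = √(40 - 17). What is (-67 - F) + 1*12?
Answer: -55 - √23 ≈ -59.796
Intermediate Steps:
F = √23 ≈ 4.7958
(-67 - F) + 1*12 = (-67 - √23) + 1*12 = (-67 - √23) + 12 = -55 - √23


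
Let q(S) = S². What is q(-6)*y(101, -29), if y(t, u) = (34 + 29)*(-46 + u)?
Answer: -170100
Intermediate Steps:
y(t, u) = -2898 + 63*u (y(t, u) = 63*(-46 + u) = -2898 + 63*u)
q(-6)*y(101, -29) = (-6)²*(-2898 + 63*(-29)) = 36*(-2898 - 1827) = 36*(-4725) = -170100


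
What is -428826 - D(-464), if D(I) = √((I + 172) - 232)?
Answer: -428826 - 2*I*√131 ≈ -4.2883e+5 - 22.891*I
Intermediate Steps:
D(I) = √(-60 + I) (D(I) = √((172 + I) - 232) = √(-60 + I))
-428826 - D(-464) = -428826 - √(-60 - 464) = -428826 - √(-524) = -428826 - 2*I*√131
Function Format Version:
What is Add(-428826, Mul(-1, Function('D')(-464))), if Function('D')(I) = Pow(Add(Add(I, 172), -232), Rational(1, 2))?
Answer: Add(-428826, Mul(-2, I, Pow(131, Rational(1, 2)))) ≈ Add(-4.2883e+5, Mul(-22.891, I))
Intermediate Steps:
Function('D')(I) = Pow(Add(-60, I), Rational(1, 2)) (Function('D')(I) = Pow(Add(Add(172, I), -232), Rational(1, 2)) = Pow(Add(-60, I), Rational(1, 2)))
Add(-428826, Mul(-1, Function('D')(-464))) = Add(-428826, Mul(-1, Pow(Add(-60, -464), Rational(1, 2)))) = Add(-428826, Mul(-1, Pow(-524, Rational(1, 2)))) = Add(-428826, Mul(-1, Mul(2, I, Pow(131, Rational(1, 2))))) = Add(-428826, Mul(-2, I, Pow(131, Rational(1, 2))))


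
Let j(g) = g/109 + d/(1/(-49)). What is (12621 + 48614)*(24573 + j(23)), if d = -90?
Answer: 193451774950/109 ≈ 1.7748e+9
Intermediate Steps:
j(g) = 4410 + g/109 (j(g) = g/109 - 90/(1/(-49)) = g*(1/109) - 90/(-1/49) = g/109 - 90*(-49) = g/109 + 4410 = 4410 + g/109)
(12621 + 48614)*(24573 + j(23)) = (12621 + 48614)*(24573 + (4410 + (1/109)*23)) = 61235*(24573 + (4410 + 23/109)) = 61235*(24573 + 480713/109) = 61235*(3159170/109) = 193451774950/109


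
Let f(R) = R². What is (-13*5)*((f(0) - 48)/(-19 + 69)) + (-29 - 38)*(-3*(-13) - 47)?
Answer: 2992/5 ≈ 598.40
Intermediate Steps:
(-13*5)*((f(0) - 48)/(-19 + 69)) + (-29 - 38)*(-3*(-13) - 47) = (-13*5)*((0² - 48)/(-19 + 69)) + (-29 - 38)*(-3*(-13) - 47) = -65*(0 - 48)/50 - 67*(39 - 47) = -(-3120)/50 - 67*(-8) = -65*(-24/25) + 536 = 312/5 + 536 = 2992/5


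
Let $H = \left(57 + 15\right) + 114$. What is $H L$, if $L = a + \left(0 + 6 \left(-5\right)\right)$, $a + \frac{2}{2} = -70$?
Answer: $-18786$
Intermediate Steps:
$a = -71$ ($a = -1 - 70 = -71$)
$H = 186$ ($H = 72 + 114 = 186$)
$L = -101$ ($L = -71 + \left(0 + 6 \left(-5\right)\right) = -71 + \left(0 - 30\right) = -71 - 30 = -101$)
$H L = 186 \left(-101\right) = -18786$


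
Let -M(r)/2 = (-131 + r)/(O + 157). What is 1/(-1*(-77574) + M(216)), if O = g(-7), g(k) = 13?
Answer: 1/77573 ≈ 1.2891e-5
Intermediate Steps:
O = 13
M(r) = 131/85 - r/85 (M(r) = -2*(-131 + r)/(13 + 157) = -2*(-131 + r)/170 = -2*(-131/170 + r/170) = 131/85 - r/85)
1/(-1*(-77574) + M(216)) = 1/(-1*(-77574) + (131/85 - 1/85*216)) = 1/(77574 + (131/85 - 216/85)) = 1/(77574 - 1) = 1/77573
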